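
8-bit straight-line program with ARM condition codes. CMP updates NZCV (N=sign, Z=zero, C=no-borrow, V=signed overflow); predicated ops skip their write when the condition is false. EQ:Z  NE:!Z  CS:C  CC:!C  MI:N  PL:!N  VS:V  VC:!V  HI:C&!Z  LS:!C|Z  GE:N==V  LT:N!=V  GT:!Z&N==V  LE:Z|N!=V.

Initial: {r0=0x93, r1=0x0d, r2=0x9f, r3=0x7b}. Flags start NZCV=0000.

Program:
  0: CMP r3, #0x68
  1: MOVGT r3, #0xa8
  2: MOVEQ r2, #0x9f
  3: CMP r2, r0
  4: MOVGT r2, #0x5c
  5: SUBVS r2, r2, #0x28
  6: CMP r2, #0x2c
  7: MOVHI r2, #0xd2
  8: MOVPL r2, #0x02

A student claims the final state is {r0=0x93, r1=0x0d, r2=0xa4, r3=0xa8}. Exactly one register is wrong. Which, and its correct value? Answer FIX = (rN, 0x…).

0: ✓ CMP  NZCV=0010
1: ✓ MOVGT  r3←0xa8
2: · MOVEQ
3: ✓ CMP  NZCV=0010
4: ✓ MOVGT  r2←0x5c
5: · SUBVS
6: ✓ CMP  NZCV=0010
7: ✓ MOVHI  r2←0xd2
8: ✓ MOVPL  r2←0x02

FIX = (r2, 0x02)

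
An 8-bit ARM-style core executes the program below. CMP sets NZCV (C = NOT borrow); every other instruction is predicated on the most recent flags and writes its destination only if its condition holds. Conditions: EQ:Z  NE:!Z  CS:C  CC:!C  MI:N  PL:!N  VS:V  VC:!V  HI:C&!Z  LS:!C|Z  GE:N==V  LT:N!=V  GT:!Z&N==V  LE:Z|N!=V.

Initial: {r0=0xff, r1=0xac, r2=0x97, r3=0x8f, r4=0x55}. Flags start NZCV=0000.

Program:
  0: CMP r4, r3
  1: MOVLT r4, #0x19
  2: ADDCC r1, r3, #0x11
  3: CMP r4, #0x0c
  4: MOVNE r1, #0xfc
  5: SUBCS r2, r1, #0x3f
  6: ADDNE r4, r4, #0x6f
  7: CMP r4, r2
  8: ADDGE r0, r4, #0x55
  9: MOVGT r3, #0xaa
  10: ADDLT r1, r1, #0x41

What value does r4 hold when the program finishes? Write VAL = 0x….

VAL = 0xc4

[0] flags=1001 → (cmp)
[1] flags=1001 LT?F → skip
[2] flags=1001 CC?T → r1=0xa0
[3] flags=0010 → (cmp)
[4] flags=0010 NE?T → r1=0xfc
[5] flags=0010 CS?T → r2=0xbd
[6] flags=0010 NE?T → r4=0xc4
[7] flags=0010 → (cmp)
[8] flags=0010 GE?T → r0=0x19
[9] flags=0010 GT?T → r3=0xaa
[10] flags=0010 LT?F → skip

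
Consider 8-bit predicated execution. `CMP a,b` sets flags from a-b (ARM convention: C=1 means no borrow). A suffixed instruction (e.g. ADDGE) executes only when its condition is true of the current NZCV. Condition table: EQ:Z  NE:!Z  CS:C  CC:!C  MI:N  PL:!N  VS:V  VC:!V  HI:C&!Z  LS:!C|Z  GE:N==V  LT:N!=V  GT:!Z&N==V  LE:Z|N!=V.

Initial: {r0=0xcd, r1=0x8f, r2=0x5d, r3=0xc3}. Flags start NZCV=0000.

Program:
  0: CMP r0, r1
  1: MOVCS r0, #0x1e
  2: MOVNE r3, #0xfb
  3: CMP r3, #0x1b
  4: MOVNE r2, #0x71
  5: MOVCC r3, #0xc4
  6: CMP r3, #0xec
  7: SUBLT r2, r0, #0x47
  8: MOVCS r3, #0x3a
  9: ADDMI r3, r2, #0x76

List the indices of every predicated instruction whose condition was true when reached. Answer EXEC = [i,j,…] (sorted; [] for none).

EXEC = [1,2,4,8]

0: ✓ CMP  NZCV=0010
1: ✓ MOVCS  r0←0x1e
2: ✓ MOVNE  r3←0xfb
3: ✓ CMP  NZCV=1010
4: ✓ MOVNE  r2←0x71
5: · MOVCC
6: ✓ CMP  NZCV=0010
7: · SUBLT
8: ✓ MOVCS  r3←0x3a
9: · ADDMI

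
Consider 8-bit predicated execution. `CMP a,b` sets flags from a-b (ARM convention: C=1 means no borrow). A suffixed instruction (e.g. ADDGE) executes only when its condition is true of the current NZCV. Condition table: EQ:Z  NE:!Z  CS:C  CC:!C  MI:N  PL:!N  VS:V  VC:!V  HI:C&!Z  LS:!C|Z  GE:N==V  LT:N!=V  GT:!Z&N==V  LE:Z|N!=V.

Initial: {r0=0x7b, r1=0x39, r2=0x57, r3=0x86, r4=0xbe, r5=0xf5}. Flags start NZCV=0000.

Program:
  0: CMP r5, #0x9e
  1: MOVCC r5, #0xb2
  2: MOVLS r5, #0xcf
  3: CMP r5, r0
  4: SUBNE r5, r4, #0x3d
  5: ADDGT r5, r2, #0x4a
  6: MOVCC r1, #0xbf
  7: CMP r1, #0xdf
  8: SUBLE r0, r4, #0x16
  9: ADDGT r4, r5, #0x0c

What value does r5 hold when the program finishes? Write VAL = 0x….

VAL = 0x81

0: ✓ CMP  NZCV=0010
1: · MOVCC
2: · MOVLS
3: ✓ CMP  NZCV=0011
4: ✓ SUBNE  r5←0x81
5: · ADDGT
6: · MOVCC
7: ✓ CMP  NZCV=0000
8: · SUBLE
9: ✓ ADDGT  r4←0x8d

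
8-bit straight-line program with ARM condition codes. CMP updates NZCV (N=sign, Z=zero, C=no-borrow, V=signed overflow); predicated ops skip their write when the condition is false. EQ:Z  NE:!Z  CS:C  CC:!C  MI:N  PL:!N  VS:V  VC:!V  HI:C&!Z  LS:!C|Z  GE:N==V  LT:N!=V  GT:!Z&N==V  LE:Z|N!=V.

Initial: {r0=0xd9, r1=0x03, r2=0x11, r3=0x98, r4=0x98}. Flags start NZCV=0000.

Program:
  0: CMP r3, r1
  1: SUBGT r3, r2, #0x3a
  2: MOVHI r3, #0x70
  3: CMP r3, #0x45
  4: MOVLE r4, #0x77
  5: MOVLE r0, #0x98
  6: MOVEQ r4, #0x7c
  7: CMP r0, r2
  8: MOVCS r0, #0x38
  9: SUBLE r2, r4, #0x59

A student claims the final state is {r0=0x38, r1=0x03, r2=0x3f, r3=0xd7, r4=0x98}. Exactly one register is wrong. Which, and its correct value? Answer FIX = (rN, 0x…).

FIX = (r3, 0x70)

0: ✓ CMP  NZCV=1010
1: · SUBGT
2: ✓ MOVHI  r3←0x70
3: ✓ CMP  NZCV=0010
4: · MOVLE
5: · MOVLE
6: · MOVEQ
7: ✓ CMP  NZCV=1010
8: ✓ MOVCS  r0←0x38
9: ✓ SUBLE  r2←0x3f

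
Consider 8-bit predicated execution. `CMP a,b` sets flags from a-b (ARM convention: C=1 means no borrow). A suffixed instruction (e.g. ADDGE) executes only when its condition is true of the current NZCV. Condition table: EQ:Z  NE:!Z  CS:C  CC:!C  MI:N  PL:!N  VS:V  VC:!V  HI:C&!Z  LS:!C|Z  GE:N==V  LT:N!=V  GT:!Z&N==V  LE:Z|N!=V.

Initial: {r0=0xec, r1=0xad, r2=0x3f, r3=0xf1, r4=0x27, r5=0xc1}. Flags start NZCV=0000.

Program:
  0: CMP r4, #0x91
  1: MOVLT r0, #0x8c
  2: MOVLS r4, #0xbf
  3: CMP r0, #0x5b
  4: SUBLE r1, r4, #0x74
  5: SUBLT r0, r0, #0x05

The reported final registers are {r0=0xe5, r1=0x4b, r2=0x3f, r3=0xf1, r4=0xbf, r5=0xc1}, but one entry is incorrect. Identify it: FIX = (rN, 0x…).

FIX = (r0, 0xe7)

[0] flags=1001 → (cmp)
[1] flags=1001 LT?F → skip
[2] flags=1001 LS?T → r4=0xbf
[3] flags=1010 → (cmp)
[4] flags=1010 LE?T → r1=0x4b
[5] flags=1010 LT?T → r0=0xe7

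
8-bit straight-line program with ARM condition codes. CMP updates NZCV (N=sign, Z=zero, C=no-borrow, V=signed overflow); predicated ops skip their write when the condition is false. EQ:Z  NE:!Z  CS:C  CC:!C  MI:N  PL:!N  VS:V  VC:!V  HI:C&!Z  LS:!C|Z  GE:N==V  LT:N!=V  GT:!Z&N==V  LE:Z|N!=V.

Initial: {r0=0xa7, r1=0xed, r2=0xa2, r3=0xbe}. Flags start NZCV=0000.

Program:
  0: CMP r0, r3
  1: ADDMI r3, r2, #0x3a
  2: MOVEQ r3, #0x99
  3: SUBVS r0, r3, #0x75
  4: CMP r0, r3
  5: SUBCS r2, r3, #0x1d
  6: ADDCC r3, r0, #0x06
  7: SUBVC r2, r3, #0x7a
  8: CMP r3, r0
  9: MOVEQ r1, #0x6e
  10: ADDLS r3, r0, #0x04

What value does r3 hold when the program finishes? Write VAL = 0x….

VAL = 0xad

[0] flags=1000 → (cmp)
[1] flags=1000 MI?T → r3=0xdc
[2] flags=1000 EQ?F → skip
[3] flags=1000 VS?F → skip
[4] flags=1000 → (cmp)
[5] flags=1000 CS?F → skip
[6] flags=1000 CC?T → r3=0xad
[7] flags=1000 VC?T → r2=0x33
[8] flags=0010 → (cmp)
[9] flags=0010 EQ?F → skip
[10] flags=0010 LS?F → skip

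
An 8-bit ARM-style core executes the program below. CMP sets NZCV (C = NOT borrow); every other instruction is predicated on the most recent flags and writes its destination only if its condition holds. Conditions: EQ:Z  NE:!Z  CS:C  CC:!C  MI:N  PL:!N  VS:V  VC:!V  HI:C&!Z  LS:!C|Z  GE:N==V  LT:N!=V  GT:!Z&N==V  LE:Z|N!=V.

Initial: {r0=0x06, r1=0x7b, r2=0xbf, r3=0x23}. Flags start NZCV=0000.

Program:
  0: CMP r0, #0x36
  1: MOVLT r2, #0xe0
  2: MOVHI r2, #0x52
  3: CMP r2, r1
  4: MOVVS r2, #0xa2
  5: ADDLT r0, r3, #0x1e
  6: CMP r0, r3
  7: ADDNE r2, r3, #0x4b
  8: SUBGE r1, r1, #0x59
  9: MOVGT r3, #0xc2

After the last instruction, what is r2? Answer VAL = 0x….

VAL = 0x6e

0: ✓ CMP  NZCV=1000
1: ✓ MOVLT  r2←0xe0
2: · MOVHI
3: ✓ CMP  NZCV=0011
4: ✓ MOVVS  r2←0xa2
5: ✓ ADDLT  r0←0x41
6: ✓ CMP  NZCV=0010
7: ✓ ADDNE  r2←0x6e
8: ✓ SUBGE  r1←0x22
9: ✓ MOVGT  r3←0xc2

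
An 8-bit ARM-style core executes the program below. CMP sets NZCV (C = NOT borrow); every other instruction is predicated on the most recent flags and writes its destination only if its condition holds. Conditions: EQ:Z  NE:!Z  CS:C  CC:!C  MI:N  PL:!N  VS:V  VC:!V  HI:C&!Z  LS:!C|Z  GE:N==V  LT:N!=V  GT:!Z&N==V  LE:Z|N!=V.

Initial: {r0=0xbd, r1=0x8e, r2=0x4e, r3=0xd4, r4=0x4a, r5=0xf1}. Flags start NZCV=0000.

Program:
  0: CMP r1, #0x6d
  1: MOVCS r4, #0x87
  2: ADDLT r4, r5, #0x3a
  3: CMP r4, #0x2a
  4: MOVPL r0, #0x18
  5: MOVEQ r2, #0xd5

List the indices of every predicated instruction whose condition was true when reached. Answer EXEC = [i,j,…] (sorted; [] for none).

0: ✓ CMP  NZCV=0011
1: ✓ MOVCS  r4←0x87
2: ✓ ADDLT  r4←0x2b
3: ✓ CMP  NZCV=0010
4: ✓ MOVPL  r0←0x18
5: · MOVEQ

EXEC = [1,2,4]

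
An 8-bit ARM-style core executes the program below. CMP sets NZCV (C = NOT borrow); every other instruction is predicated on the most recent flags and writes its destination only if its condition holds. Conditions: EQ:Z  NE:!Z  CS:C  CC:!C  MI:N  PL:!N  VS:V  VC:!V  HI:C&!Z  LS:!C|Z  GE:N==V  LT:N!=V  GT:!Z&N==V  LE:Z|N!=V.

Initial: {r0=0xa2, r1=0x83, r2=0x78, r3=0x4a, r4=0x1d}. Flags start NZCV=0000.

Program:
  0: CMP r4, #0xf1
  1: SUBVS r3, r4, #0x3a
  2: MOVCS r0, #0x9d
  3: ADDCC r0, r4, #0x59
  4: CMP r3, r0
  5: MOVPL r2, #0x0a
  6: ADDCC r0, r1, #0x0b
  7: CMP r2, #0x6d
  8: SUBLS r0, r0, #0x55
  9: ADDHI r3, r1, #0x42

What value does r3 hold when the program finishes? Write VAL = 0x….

0: ✓ CMP  NZCV=0000
1: · SUBVS
2: · MOVCS
3: ✓ ADDCC  r0←0x76
4: ✓ CMP  NZCV=1000
5: · MOVPL
6: ✓ ADDCC  r0←0x8e
7: ✓ CMP  NZCV=0010
8: · SUBLS
9: ✓ ADDHI  r3←0xc5

VAL = 0xc5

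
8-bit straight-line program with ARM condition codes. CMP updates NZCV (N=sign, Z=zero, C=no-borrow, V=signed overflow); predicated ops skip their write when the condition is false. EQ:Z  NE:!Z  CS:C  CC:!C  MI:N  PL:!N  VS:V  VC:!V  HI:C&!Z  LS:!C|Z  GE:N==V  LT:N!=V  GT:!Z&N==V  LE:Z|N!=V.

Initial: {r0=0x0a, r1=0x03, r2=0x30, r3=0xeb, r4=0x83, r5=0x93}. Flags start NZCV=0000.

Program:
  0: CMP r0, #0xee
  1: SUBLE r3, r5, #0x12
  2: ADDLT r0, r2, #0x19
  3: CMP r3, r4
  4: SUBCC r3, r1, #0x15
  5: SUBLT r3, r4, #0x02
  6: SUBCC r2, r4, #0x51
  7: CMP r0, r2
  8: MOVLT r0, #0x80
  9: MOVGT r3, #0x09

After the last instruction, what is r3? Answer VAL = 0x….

[0] flags=0000 → (cmp)
[1] flags=0000 LE?F → skip
[2] flags=0000 LT?F → skip
[3] flags=0010 → (cmp)
[4] flags=0010 CC?F → skip
[5] flags=0010 LT?F → skip
[6] flags=0010 CC?F → skip
[7] flags=1000 → (cmp)
[8] flags=1000 LT?T → r0=0x80
[9] flags=1000 GT?F → skip

VAL = 0xeb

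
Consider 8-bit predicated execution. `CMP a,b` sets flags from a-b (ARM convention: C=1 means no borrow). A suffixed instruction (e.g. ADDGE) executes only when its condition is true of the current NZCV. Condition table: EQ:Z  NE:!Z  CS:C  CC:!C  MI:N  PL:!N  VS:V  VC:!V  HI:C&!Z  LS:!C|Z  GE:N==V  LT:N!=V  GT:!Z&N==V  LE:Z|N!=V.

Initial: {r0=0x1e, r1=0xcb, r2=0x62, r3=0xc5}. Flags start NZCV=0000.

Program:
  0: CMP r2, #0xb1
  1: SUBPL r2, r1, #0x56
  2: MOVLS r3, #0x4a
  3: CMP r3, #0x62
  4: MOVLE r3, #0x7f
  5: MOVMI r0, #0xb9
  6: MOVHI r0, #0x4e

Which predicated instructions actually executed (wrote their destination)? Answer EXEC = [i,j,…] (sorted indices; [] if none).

EXEC = [2,4,5]

0: ✓ CMP  NZCV=1001
1: · SUBPL
2: ✓ MOVLS  r3←0x4a
3: ✓ CMP  NZCV=1000
4: ✓ MOVLE  r3←0x7f
5: ✓ MOVMI  r0←0xb9
6: · MOVHI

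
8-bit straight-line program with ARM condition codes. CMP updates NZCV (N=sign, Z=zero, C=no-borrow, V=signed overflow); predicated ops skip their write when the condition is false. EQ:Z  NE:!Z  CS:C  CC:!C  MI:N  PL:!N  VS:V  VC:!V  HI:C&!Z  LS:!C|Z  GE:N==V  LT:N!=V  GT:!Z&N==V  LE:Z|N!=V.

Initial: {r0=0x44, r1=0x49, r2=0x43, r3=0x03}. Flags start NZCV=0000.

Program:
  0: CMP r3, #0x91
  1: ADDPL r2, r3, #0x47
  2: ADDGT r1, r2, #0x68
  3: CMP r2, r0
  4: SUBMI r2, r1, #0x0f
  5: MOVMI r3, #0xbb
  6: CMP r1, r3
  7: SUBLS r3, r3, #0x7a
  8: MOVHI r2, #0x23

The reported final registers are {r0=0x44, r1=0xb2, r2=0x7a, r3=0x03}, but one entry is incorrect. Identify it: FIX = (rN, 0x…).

[0] flags=0000 → (cmp)
[1] flags=0000 PL?T → r2=0x4a
[2] flags=0000 GT?T → r1=0xb2
[3] flags=0010 → (cmp)
[4] flags=0010 MI?F → skip
[5] flags=0010 MI?F → skip
[6] flags=1010 → (cmp)
[7] flags=1010 LS?F → skip
[8] flags=1010 HI?T → r2=0x23

FIX = (r2, 0x23)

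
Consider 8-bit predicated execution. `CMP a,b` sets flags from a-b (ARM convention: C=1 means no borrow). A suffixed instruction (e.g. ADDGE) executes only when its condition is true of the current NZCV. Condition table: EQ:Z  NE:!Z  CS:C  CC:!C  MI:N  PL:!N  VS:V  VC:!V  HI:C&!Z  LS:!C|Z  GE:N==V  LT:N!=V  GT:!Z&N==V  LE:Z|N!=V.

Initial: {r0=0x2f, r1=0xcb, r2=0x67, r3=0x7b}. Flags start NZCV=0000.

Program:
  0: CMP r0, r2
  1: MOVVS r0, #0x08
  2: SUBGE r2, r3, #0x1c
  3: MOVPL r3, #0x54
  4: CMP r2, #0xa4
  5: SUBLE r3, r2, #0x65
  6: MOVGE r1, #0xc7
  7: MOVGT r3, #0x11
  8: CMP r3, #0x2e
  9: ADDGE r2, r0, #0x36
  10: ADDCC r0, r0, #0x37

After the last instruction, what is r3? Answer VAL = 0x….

VAL = 0x11

0: ✓ CMP  NZCV=1000
1: · MOVVS
2: · SUBGE
3: · MOVPL
4: ✓ CMP  NZCV=1001
5: · SUBLE
6: ✓ MOVGE  r1←0xc7
7: ✓ MOVGT  r3←0x11
8: ✓ CMP  NZCV=1000
9: · ADDGE
10: ✓ ADDCC  r0←0x66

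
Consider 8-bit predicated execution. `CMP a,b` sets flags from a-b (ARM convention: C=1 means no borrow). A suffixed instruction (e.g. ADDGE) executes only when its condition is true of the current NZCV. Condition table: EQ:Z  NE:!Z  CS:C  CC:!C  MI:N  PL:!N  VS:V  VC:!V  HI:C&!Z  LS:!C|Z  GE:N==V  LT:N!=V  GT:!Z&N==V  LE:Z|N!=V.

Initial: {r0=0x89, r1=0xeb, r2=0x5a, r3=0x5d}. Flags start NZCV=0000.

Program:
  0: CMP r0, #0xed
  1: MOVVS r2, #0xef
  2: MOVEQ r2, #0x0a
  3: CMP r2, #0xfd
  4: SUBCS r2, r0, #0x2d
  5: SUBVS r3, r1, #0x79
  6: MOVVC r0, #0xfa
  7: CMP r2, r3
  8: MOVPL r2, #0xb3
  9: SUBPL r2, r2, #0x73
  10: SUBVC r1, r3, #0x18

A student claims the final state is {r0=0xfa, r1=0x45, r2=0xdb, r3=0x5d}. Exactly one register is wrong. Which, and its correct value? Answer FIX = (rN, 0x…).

0: ✓ CMP  NZCV=1000
1: · MOVVS
2: · MOVEQ
3: ✓ CMP  NZCV=0000
4: · SUBCS
5: · SUBVS
6: ✓ MOVVC  r0←0xfa
7: ✓ CMP  NZCV=1000
8: · MOVPL
9: · SUBPL
10: ✓ SUBVC  r1←0x45

FIX = (r2, 0x5a)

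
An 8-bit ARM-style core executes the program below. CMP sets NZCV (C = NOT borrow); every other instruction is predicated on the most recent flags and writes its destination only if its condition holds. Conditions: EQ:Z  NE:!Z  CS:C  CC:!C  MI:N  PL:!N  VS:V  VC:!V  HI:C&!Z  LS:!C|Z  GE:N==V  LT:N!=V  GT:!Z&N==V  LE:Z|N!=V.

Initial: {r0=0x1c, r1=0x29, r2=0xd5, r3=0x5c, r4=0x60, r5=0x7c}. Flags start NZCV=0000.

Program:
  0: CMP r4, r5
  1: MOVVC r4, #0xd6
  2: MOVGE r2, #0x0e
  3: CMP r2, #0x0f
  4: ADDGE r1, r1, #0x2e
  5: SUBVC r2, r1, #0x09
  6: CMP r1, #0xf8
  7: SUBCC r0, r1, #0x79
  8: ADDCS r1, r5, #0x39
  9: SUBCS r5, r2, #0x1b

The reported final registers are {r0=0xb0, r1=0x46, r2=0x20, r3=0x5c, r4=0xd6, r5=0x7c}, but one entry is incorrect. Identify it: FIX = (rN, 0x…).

FIX = (r1, 0x29)

0: ✓ CMP  NZCV=1000
1: ✓ MOVVC  r4←0xd6
2: · MOVGE
3: ✓ CMP  NZCV=1010
4: · ADDGE
5: ✓ SUBVC  r2←0x20
6: ✓ CMP  NZCV=0000
7: ✓ SUBCC  r0←0xb0
8: · ADDCS
9: · SUBCS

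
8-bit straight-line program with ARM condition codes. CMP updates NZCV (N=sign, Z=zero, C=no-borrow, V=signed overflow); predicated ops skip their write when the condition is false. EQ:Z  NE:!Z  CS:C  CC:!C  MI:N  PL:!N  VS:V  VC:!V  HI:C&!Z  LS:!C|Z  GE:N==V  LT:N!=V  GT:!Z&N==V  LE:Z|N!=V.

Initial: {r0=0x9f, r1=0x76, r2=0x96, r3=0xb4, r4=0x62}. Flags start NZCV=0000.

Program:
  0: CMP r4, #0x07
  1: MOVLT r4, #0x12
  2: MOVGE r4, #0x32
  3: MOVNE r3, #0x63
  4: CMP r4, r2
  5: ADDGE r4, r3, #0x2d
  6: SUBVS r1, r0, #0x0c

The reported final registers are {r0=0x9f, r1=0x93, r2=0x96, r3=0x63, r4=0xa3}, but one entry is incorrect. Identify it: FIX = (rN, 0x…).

FIX = (r4, 0x90)

[0] flags=0010 → (cmp)
[1] flags=0010 LT?F → skip
[2] flags=0010 GE?T → r4=0x32
[3] flags=0010 NE?T → r3=0x63
[4] flags=1001 → (cmp)
[5] flags=1001 GE?T → r4=0x90
[6] flags=1001 VS?T → r1=0x93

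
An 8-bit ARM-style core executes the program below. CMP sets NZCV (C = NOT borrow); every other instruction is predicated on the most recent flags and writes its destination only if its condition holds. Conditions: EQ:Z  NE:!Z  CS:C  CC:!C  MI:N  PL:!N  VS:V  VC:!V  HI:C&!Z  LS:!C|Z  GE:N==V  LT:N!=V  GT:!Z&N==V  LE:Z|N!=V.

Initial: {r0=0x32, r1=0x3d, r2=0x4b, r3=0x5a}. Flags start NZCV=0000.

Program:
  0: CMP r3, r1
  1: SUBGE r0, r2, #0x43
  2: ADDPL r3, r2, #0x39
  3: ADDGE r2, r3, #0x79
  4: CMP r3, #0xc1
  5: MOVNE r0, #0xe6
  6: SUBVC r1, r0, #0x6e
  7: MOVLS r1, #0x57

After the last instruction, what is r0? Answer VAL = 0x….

0: ✓ CMP  NZCV=0010
1: ✓ SUBGE  r0←0x08
2: ✓ ADDPL  r3←0x84
3: ✓ ADDGE  r2←0xfd
4: ✓ CMP  NZCV=1000
5: ✓ MOVNE  r0←0xe6
6: ✓ SUBVC  r1←0x78
7: ✓ MOVLS  r1←0x57

VAL = 0xe6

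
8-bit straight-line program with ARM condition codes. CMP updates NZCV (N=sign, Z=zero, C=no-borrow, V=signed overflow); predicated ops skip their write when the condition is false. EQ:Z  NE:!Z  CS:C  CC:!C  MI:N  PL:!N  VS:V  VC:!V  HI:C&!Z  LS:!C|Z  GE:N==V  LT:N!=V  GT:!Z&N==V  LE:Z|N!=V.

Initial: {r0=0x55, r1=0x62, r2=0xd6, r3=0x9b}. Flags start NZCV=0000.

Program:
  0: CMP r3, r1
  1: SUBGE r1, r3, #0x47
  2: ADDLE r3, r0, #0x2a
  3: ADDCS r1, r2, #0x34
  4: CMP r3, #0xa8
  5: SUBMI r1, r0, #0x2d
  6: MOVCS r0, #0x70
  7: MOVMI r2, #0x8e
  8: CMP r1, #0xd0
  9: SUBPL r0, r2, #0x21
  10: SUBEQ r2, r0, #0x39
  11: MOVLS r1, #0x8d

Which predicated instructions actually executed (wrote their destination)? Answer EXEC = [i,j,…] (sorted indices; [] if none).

EXEC = [2,3,5,7,9,11]

0: ✓ CMP  NZCV=0011
1: · SUBGE
2: ✓ ADDLE  r3←0x7f
3: ✓ ADDCS  r1←0x0a
4: ✓ CMP  NZCV=1001
5: ✓ SUBMI  r1←0x28
6: · MOVCS
7: ✓ MOVMI  r2←0x8e
8: ✓ CMP  NZCV=0000
9: ✓ SUBPL  r0←0x6d
10: · SUBEQ
11: ✓ MOVLS  r1←0x8d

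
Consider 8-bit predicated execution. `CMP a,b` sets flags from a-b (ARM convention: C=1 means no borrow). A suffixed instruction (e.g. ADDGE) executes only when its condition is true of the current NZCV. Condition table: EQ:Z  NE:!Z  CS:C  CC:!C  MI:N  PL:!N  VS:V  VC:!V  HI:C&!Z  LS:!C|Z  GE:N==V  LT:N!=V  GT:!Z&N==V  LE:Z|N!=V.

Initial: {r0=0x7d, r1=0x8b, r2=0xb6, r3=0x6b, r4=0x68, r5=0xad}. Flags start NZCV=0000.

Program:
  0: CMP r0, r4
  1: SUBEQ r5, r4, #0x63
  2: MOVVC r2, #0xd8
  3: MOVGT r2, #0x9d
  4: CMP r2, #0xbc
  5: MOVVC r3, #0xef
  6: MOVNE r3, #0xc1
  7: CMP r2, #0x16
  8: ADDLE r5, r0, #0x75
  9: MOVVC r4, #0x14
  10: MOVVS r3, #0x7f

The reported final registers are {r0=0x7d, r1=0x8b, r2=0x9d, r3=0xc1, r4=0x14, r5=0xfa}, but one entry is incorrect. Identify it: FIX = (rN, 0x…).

FIX = (r5, 0xf2)

0: ✓ CMP  NZCV=0010
1: · SUBEQ
2: ✓ MOVVC  r2←0xd8
3: ✓ MOVGT  r2←0x9d
4: ✓ CMP  NZCV=1000
5: ✓ MOVVC  r3←0xef
6: ✓ MOVNE  r3←0xc1
7: ✓ CMP  NZCV=1010
8: ✓ ADDLE  r5←0xf2
9: ✓ MOVVC  r4←0x14
10: · MOVVS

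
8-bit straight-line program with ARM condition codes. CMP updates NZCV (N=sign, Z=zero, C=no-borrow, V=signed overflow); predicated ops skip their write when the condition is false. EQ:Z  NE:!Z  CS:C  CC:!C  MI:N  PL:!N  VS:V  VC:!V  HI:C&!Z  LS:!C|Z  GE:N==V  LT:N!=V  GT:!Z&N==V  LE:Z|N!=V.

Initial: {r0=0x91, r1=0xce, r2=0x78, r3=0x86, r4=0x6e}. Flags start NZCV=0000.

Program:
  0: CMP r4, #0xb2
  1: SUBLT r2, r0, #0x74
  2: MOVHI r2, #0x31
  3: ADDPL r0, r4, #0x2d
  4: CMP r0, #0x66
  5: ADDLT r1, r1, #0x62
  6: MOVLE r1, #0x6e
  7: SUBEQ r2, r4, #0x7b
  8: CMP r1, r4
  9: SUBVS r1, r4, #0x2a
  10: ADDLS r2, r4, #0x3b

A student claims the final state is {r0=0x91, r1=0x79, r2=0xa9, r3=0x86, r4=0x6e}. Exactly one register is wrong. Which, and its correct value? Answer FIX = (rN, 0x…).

FIX = (r1, 0x6e)

[0] flags=1001 → (cmp)
[1] flags=1001 LT?F → skip
[2] flags=1001 HI?F → skip
[3] flags=1001 PL?F → skip
[4] flags=0011 → (cmp)
[5] flags=0011 LT?T → r1=0x30
[6] flags=0011 LE?T → r1=0x6e
[7] flags=0011 EQ?F → skip
[8] flags=0110 → (cmp)
[9] flags=0110 VS?F → skip
[10] flags=0110 LS?T → r2=0xa9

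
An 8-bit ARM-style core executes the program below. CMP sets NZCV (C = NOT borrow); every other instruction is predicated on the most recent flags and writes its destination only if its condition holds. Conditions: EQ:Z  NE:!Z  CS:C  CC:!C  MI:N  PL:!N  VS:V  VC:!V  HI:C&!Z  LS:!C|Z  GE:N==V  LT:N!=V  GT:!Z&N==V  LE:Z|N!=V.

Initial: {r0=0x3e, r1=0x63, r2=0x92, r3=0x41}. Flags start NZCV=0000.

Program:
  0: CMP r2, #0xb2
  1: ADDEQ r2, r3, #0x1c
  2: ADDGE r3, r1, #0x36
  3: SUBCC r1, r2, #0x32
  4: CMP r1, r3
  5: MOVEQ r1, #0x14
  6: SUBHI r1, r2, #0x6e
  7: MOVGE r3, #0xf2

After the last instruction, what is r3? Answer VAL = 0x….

VAL = 0xf2

0: ✓ CMP  NZCV=1000
1: · ADDEQ
2: · ADDGE
3: ✓ SUBCC  r1←0x60
4: ✓ CMP  NZCV=0010
5: · MOVEQ
6: ✓ SUBHI  r1←0x24
7: ✓ MOVGE  r3←0xf2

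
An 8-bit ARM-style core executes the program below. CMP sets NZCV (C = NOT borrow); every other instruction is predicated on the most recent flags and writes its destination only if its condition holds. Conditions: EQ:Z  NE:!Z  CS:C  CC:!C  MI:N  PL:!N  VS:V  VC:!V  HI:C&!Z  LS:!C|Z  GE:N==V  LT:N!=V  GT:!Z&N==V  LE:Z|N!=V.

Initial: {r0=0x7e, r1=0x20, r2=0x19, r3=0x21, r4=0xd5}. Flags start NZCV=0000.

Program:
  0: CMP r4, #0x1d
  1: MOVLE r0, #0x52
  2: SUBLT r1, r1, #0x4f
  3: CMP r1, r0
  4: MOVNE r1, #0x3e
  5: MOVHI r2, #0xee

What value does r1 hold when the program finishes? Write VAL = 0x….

VAL = 0x3e

[0] flags=1010 → (cmp)
[1] flags=1010 LE?T → r0=0x52
[2] flags=1010 LT?T → r1=0xd1
[3] flags=0011 → (cmp)
[4] flags=0011 NE?T → r1=0x3e
[5] flags=0011 HI?T → r2=0xee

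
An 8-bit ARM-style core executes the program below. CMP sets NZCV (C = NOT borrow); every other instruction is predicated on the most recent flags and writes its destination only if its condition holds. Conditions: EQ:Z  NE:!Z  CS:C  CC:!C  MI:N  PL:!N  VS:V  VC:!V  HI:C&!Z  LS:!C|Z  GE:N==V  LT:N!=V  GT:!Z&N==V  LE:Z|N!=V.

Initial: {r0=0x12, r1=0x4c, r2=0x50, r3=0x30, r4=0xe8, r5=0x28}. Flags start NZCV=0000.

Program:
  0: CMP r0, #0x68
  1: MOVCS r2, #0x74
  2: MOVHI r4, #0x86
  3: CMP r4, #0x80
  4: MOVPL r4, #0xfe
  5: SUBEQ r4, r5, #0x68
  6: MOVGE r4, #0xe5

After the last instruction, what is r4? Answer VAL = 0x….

VAL = 0xe5

[0] flags=1000 → (cmp)
[1] flags=1000 CS?F → skip
[2] flags=1000 HI?F → skip
[3] flags=0010 → (cmp)
[4] flags=0010 PL?T → r4=0xfe
[5] flags=0010 EQ?F → skip
[6] flags=0010 GE?T → r4=0xe5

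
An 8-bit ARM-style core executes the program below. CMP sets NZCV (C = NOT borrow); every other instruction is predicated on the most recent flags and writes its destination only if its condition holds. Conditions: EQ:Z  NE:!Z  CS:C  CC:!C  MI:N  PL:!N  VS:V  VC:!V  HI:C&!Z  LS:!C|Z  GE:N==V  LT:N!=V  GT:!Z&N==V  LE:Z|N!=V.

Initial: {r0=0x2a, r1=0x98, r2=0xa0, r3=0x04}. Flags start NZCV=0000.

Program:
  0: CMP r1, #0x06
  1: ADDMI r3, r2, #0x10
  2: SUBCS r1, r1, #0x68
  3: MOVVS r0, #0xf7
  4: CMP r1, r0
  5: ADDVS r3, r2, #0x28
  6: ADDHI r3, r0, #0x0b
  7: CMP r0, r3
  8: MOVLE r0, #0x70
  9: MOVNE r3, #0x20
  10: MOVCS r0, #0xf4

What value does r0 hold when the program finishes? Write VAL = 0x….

VAL = 0x70

[0] flags=1010 → (cmp)
[1] flags=1010 MI?T → r3=0xb0
[2] flags=1010 CS?T → r1=0x30
[3] flags=1010 VS?F → skip
[4] flags=0010 → (cmp)
[5] flags=0010 VS?F → skip
[6] flags=0010 HI?T → r3=0x35
[7] flags=1000 → (cmp)
[8] flags=1000 LE?T → r0=0x70
[9] flags=1000 NE?T → r3=0x20
[10] flags=1000 CS?F → skip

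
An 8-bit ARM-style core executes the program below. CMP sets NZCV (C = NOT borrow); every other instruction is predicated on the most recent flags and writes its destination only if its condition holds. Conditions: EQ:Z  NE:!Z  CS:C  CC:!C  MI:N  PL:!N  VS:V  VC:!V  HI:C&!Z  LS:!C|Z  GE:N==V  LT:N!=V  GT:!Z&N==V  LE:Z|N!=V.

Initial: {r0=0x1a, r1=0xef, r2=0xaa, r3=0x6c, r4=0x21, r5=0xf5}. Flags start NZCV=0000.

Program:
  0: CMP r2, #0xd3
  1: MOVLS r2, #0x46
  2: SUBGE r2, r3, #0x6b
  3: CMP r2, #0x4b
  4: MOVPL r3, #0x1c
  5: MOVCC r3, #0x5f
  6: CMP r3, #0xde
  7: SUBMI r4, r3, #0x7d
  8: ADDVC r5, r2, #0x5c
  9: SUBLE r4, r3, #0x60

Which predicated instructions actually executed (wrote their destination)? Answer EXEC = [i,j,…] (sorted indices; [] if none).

0: ✓ CMP  NZCV=1000
1: ✓ MOVLS  r2←0x46
2: · SUBGE
3: ✓ CMP  NZCV=1000
4: · MOVPL
5: ✓ MOVCC  r3←0x5f
6: ✓ CMP  NZCV=1001
7: ✓ SUBMI  r4←0xe2
8: · ADDVC
9: · SUBLE

EXEC = [1,5,7]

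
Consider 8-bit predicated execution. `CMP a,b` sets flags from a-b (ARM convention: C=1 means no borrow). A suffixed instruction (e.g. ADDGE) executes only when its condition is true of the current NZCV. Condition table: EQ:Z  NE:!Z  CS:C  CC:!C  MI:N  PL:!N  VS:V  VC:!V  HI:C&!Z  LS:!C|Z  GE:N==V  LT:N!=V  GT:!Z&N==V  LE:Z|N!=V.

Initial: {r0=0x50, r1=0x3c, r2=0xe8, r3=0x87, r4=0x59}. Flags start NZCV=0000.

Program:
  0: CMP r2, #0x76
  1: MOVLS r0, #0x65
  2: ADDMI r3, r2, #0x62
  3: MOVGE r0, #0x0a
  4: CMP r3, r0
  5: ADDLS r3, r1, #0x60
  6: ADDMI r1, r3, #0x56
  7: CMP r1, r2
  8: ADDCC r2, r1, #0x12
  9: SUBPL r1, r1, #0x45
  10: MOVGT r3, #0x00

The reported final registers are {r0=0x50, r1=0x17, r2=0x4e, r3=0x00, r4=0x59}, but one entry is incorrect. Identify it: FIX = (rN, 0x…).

FIX = (r1, 0xf7)

[0] flags=0011 → (cmp)
[1] flags=0011 LS?F → skip
[2] flags=0011 MI?F → skip
[3] flags=0011 GE?F → skip
[4] flags=0011 → (cmp)
[5] flags=0011 LS?F → skip
[6] flags=0011 MI?F → skip
[7] flags=0000 → (cmp)
[8] flags=0000 CC?T → r2=0x4e
[9] flags=0000 PL?T → r1=0xf7
[10] flags=0000 GT?T → r3=0x00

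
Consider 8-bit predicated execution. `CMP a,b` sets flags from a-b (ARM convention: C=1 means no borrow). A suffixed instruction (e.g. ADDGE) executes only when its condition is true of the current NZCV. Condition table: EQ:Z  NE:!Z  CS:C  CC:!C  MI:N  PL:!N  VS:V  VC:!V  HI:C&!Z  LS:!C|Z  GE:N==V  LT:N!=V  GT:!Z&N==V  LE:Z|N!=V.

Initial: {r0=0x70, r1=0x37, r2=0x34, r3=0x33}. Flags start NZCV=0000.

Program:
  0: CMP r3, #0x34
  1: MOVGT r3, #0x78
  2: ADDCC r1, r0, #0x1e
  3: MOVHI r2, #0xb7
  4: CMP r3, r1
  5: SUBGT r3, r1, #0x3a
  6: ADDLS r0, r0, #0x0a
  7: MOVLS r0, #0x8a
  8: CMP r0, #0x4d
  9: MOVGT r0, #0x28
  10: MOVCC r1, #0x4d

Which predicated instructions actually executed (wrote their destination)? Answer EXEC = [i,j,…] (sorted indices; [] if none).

0: ✓ CMP  NZCV=1000
1: · MOVGT
2: ✓ ADDCC  r1←0x8e
3: · MOVHI
4: ✓ CMP  NZCV=1001
5: ✓ SUBGT  r3←0x54
6: ✓ ADDLS  r0←0x7a
7: ✓ MOVLS  r0←0x8a
8: ✓ CMP  NZCV=0011
9: · MOVGT
10: · MOVCC

EXEC = [2,5,6,7]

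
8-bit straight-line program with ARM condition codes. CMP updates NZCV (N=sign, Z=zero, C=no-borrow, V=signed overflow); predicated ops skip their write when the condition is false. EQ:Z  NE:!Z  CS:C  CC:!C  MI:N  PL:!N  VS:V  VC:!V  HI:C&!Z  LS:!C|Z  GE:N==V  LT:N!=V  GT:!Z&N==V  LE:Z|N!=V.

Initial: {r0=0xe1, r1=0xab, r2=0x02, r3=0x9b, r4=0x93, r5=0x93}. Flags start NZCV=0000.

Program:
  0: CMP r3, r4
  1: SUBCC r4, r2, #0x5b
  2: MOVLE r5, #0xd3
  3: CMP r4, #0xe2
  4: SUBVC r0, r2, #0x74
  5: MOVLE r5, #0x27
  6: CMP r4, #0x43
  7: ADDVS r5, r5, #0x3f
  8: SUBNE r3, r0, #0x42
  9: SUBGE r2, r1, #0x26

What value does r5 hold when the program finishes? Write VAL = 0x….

[0] flags=0010 → (cmp)
[1] flags=0010 CC?F → skip
[2] flags=0010 LE?F → skip
[3] flags=1000 → (cmp)
[4] flags=1000 VC?T → r0=0x8e
[5] flags=1000 LE?T → r5=0x27
[6] flags=0011 → (cmp)
[7] flags=0011 VS?T → r5=0x66
[8] flags=0011 NE?T → r3=0x4c
[9] flags=0011 GE?F → skip

VAL = 0x66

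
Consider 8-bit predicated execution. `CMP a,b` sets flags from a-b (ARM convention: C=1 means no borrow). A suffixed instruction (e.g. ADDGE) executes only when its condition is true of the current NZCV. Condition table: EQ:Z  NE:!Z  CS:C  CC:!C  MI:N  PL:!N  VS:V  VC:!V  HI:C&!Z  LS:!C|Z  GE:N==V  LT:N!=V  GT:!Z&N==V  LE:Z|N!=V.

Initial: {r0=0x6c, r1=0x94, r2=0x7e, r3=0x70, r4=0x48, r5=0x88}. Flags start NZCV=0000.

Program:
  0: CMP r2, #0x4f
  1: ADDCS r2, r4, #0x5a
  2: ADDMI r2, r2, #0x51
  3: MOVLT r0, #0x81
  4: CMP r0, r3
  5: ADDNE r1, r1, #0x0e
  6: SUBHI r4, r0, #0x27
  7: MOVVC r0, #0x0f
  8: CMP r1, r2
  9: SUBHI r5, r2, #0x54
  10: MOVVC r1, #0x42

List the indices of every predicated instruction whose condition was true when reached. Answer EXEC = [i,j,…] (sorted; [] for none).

[0] flags=0010 → (cmp)
[1] flags=0010 CS?T → r2=0xa2
[2] flags=0010 MI?F → skip
[3] flags=0010 LT?F → skip
[4] flags=1000 → (cmp)
[5] flags=1000 NE?T → r1=0xa2
[6] flags=1000 HI?F → skip
[7] flags=1000 VC?T → r0=0x0f
[8] flags=0110 → (cmp)
[9] flags=0110 HI?F → skip
[10] flags=0110 VC?T → r1=0x42

EXEC = [1,5,7,10]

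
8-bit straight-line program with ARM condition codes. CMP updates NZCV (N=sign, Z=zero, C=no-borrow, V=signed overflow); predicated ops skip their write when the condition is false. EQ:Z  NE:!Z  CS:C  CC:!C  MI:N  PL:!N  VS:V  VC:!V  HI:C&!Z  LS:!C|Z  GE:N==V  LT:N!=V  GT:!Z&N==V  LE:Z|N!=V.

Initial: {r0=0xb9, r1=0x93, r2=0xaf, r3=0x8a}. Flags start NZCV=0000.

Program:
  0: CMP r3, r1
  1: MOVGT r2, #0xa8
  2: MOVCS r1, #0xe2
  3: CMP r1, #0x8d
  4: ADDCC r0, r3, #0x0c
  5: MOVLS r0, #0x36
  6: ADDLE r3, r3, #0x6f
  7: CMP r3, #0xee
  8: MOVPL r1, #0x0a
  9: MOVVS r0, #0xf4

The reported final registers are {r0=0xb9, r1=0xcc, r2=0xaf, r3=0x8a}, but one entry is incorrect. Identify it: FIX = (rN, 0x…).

FIX = (r1, 0x93)

0: ✓ CMP  NZCV=1000
1: · MOVGT
2: · MOVCS
3: ✓ CMP  NZCV=0010
4: · ADDCC
5: · MOVLS
6: · ADDLE
7: ✓ CMP  NZCV=1000
8: · MOVPL
9: · MOVVS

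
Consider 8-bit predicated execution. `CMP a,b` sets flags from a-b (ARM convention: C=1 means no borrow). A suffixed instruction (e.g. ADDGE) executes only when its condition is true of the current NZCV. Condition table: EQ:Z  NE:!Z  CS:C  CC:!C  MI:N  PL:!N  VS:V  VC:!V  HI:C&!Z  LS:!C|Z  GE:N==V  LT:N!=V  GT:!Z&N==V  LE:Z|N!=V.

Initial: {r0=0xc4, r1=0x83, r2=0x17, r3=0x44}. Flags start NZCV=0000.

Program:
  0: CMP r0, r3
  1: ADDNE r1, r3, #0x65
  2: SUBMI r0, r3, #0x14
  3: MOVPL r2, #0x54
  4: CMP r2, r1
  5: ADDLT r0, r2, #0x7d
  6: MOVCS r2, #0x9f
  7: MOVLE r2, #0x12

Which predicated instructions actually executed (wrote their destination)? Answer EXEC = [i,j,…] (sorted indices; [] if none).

EXEC = [1,2]

0: ✓ CMP  NZCV=1010
1: ✓ ADDNE  r1←0xa9
2: ✓ SUBMI  r0←0x30
3: · MOVPL
4: ✓ CMP  NZCV=0000
5: · ADDLT
6: · MOVCS
7: · MOVLE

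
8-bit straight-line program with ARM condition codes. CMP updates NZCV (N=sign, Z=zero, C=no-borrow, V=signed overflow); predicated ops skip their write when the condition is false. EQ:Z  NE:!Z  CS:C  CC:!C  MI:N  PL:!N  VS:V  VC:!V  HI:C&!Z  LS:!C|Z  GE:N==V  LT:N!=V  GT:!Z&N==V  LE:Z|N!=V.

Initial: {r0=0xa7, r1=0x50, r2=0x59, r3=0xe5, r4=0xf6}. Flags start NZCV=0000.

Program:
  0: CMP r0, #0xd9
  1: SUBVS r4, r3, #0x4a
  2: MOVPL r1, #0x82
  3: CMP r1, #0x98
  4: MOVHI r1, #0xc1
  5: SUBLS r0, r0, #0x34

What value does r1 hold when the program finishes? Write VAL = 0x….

VAL = 0x50

0: ✓ CMP  NZCV=1000
1: · SUBVS
2: · MOVPL
3: ✓ CMP  NZCV=1001
4: · MOVHI
5: ✓ SUBLS  r0←0x73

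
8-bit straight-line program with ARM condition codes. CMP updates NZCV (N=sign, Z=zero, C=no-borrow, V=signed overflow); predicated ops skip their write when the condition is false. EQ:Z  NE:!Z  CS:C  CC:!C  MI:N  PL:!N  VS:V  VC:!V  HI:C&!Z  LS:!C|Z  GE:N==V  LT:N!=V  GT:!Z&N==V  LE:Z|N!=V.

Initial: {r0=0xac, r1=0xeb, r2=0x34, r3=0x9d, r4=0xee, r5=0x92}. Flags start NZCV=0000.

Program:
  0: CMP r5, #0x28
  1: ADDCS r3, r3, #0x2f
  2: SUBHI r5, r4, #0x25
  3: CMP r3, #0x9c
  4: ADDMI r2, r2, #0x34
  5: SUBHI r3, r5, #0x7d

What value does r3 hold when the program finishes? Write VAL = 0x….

VAL = 0x4c

0: ✓ CMP  NZCV=0011
1: ✓ ADDCS  r3←0xcc
2: ✓ SUBHI  r5←0xc9
3: ✓ CMP  NZCV=0010
4: · ADDMI
5: ✓ SUBHI  r3←0x4c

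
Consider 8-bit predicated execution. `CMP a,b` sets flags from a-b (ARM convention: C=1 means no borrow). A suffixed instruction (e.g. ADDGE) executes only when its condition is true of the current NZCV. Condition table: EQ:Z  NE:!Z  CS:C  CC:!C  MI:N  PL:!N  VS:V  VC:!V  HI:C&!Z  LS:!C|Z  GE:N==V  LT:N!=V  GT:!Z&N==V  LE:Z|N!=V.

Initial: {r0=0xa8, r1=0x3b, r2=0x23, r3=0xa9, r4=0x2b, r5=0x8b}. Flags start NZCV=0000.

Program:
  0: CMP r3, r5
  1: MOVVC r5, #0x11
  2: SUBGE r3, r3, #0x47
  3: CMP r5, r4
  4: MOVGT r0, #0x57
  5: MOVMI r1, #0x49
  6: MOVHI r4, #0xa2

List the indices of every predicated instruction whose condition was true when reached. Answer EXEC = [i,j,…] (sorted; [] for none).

[0] flags=0010 → (cmp)
[1] flags=0010 VC?T → r5=0x11
[2] flags=0010 GE?T → r3=0x62
[3] flags=1000 → (cmp)
[4] flags=1000 GT?F → skip
[5] flags=1000 MI?T → r1=0x49
[6] flags=1000 HI?F → skip

EXEC = [1,2,5]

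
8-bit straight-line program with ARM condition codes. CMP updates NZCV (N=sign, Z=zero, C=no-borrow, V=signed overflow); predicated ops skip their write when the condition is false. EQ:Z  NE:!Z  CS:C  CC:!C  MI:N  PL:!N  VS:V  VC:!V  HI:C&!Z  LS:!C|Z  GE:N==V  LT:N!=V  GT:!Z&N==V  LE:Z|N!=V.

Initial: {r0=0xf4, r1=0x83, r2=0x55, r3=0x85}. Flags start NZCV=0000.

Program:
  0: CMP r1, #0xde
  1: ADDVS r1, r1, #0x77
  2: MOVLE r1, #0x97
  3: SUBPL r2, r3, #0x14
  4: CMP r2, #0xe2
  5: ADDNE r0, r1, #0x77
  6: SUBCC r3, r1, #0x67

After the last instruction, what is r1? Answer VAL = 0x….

VAL = 0x97

[0] flags=1000 → (cmp)
[1] flags=1000 VS?F → skip
[2] flags=1000 LE?T → r1=0x97
[3] flags=1000 PL?F → skip
[4] flags=0000 → (cmp)
[5] flags=0000 NE?T → r0=0x0e
[6] flags=0000 CC?T → r3=0x30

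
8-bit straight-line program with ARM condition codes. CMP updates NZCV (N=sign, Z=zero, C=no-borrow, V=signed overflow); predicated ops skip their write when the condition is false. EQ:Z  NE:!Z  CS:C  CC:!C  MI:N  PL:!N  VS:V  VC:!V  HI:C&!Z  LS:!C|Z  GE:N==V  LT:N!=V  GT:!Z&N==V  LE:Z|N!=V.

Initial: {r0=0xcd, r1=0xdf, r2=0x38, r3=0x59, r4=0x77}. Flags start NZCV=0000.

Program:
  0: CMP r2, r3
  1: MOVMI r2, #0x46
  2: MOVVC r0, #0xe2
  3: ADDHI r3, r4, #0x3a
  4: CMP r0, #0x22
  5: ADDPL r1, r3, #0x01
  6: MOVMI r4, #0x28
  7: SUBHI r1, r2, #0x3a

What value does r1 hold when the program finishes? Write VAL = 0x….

0: ✓ CMP  NZCV=1000
1: ✓ MOVMI  r2←0x46
2: ✓ MOVVC  r0←0xe2
3: · ADDHI
4: ✓ CMP  NZCV=1010
5: · ADDPL
6: ✓ MOVMI  r4←0x28
7: ✓ SUBHI  r1←0x0c

VAL = 0x0c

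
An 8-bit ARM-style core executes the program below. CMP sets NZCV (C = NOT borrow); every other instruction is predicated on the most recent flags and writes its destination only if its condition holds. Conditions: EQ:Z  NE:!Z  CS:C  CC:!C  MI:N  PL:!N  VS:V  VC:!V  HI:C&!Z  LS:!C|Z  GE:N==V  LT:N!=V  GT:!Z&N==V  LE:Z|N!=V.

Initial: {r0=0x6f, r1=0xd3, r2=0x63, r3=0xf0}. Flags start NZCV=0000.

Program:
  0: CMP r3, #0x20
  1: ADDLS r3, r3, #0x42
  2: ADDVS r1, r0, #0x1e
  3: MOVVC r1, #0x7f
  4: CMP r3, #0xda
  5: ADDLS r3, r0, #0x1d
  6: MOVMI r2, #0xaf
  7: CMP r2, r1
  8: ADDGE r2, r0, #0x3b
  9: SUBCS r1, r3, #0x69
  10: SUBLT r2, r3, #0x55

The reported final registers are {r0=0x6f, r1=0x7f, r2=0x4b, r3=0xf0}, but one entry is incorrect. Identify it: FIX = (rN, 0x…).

FIX = (r2, 0x9b)

0: ✓ CMP  NZCV=1010
1: · ADDLS
2: · ADDVS
3: ✓ MOVVC  r1←0x7f
4: ✓ CMP  NZCV=0010
5: · ADDLS
6: · MOVMI
7: ✓ CMP  NZCV=1000
8: · ADDGE
9: · SUBCS
10: ✓ SUBLT  r2←0x9b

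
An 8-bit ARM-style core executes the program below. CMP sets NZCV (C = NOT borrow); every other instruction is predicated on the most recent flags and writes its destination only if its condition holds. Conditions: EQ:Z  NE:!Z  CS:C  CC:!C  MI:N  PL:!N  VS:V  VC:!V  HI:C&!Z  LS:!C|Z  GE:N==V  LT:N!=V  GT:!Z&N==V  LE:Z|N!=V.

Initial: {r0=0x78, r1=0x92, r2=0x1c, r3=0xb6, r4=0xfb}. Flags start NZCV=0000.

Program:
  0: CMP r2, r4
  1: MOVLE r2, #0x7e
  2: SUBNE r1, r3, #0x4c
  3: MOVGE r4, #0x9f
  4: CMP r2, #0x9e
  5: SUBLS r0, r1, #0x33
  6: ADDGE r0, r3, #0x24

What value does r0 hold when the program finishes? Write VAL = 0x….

0: ✓ CMP  NZCV=0000
1: · MOVLE
2: ✓ SUBNE  r1←0x6a
3: ✓ MOVGE  r4←0x9f
4: ✓ CMP  NZCV=0000
5: ✓ SUBLS  r0←0x37
6: ✓ ADDGE  r0←0xda

VAL = 0xda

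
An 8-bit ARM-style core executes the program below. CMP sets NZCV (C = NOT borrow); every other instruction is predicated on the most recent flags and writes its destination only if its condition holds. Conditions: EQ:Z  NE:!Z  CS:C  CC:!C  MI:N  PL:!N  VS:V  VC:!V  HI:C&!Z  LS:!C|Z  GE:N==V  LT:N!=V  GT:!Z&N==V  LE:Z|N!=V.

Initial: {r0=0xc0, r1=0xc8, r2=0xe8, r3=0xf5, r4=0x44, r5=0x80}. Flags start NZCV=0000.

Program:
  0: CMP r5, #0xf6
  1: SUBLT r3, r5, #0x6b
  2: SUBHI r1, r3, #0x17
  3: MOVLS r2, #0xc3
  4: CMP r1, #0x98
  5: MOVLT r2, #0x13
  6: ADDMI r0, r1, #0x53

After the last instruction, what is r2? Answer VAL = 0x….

0: ✓ CMP  NZCV=1000
1: ✓ SUBLT  r3←0x15
2: · SUBHI
3: ✓ MOVLS  r2←0xc3
4: ✓ CMP  NZCV=0010
5: · MOVLT
6: · ADDMI

VAL = 0xc3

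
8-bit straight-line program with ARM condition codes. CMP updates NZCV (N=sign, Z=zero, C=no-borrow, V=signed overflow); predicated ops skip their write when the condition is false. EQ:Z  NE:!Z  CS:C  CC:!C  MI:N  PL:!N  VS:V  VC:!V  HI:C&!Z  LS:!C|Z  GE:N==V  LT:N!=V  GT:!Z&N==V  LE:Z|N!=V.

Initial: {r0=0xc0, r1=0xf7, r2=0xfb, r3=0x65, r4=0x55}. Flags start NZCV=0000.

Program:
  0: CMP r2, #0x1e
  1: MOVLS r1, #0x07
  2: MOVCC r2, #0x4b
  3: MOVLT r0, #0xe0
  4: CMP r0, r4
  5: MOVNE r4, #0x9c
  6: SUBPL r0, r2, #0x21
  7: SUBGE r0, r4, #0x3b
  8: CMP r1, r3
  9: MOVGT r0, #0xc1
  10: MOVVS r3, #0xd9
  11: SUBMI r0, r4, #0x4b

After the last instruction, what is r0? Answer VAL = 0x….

0: ✓ CMP  NZCV=1010
1: · MOVLS
2: · MOVCC
3: ✓ MOVLT  r0←0xe0
4: ✓ CMP  NZCV=1010
5: ✓ MOVNE  r4←0x9c
6: · SUBPL
7: · SUBGE
8: ✓ CMP  NZCV=1010
9: · MOVGT
10: · MOVVS
11: ✓ SUBMI  r0←0x51

VAL = 0x51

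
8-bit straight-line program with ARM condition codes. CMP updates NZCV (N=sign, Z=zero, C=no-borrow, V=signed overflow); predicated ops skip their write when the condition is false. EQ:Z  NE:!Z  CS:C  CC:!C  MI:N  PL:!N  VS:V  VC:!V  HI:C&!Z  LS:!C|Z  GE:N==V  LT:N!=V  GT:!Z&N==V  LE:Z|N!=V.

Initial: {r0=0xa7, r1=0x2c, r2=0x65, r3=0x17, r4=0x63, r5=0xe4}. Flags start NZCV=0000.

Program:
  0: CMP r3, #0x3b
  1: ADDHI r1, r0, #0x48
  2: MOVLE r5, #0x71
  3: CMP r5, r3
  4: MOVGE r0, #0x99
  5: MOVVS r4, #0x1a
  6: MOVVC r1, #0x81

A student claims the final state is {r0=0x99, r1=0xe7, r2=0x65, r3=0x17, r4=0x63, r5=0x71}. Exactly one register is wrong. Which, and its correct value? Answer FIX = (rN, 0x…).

[0] flags=1000 → (cmp)
[1] flags=1000 HI?F → skip
[2] flags=1000 LE?T → r5=0x71
[3] flags=0010 → (cmp)
[4] flags=0010 GE?T → r0=0x99
[5] flags=0010 VS?F → skip
[6] flags=0010 VC?T → r1=0x81

FIX = (r1, 0x81)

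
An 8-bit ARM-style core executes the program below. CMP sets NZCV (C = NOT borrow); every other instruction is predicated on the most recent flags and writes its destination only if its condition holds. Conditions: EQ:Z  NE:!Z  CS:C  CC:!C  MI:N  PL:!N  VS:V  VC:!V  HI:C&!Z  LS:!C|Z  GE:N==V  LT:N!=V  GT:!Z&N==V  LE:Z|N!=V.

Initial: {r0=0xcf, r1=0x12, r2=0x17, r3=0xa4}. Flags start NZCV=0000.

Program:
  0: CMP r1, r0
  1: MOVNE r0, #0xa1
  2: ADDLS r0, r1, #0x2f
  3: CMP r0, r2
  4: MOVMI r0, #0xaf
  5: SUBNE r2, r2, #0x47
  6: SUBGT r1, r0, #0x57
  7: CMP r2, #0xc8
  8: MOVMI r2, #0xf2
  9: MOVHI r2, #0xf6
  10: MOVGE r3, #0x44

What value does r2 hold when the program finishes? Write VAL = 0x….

0: ✓ CMP  NZCV=0000
1: ✓ MOVNE  r0←0xa1
2: ✓ ADDLS  r0←0x41
3: ✓ CMP  NZCV=0010
4: · MOVMI
5: ✓ SUBNE  r2←0xd0
6: ✓ SUBGT  r1←0xea
7: ✓ CMP  NZCV=0010
8: · MOVMI
9: ✓ MOVHI  r2←0xf6
10: ✓ MOVGE  r3←0x44

VAL = 0xf6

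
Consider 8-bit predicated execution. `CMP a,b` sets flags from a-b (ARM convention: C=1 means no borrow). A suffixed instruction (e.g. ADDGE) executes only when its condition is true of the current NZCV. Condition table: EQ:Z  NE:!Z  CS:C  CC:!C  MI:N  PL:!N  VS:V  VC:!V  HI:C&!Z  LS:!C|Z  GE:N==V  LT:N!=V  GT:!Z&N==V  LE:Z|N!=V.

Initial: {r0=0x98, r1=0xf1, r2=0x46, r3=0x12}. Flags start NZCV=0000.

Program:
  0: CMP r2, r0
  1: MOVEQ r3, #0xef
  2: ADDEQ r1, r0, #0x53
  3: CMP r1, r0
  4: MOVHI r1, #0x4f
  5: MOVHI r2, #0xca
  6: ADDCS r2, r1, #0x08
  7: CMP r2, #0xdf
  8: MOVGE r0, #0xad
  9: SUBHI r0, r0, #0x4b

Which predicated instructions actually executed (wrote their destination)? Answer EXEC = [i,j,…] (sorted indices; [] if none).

EXEC = [4,5,6,8]

[0] flags=1001 → (cmp)
[1] flags=1001 EQ?F → skip
[2] flags=1001 EQ?F → skip
[3] flags=0010 → (cmp)
[4] flags=0010 HI?T → r1=0x4f
[5] flags=0010 HI?T → r2=0xca
[6] flags=0010 CS?T → r2=0x57
[7] flags=0000 → (cmp)
[8] flags=0000 GE?T → r0=0xad
[9] flags=0000 HI?F → skip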